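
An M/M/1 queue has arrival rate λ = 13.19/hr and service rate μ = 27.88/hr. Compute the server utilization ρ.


ρ = λ/μ = 13.19/27.88 = 0.4731

Final: 0.4731


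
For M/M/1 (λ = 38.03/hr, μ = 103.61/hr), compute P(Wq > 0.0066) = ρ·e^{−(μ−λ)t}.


ρ = 38.03/103.61 = 0.3670
P(Wq > t) = ρ·e^{−(μ−λ)t} = 0.3670·e^{−0.4328}
= 0.3670·0.648672 = 0.238095

Final: 0.238095


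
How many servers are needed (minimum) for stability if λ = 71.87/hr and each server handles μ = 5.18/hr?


Stability requires cμ > λ ⇔ c > λ/μ.
λ/μ = 71.87/5.18 = 13.8745
Minimum integer c = ⌊13.8745⌋ + 1 = 14
Check: 14·5.18 = 72.52 > 71.87, while 13·5.18 = 67.34 ≤ 71.87

Final: 14 servers


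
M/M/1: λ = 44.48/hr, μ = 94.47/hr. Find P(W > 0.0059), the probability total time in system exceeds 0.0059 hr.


W ~ Exponential(μ−λ) for M/M/1.
μ − λ = 94.47 − 44.48 = 49.9900
P(W > t) = e^{−(μ−λ)t} = e^{−0.2949} = 0.744576

Final: 0.744576


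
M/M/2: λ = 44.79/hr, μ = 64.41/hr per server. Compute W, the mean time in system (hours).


a = 0.6954; ρ = 0.3477; P₀ = 0.484016
Lq = P₀·a^c·ρ/(c!(1−ρ)²) = 0.09563
Wq = Lq/λ = 0.09563/44.79 = 0.002135 hr
W = Wq + 1/μ = 0.002135 + 0.01553 = 0.01766 hr

Final: 0.01766 hr


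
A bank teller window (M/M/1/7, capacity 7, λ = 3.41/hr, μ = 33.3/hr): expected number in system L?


ρ = 3.41/33.3 = 0.1024
L = ρ[1 − (K+1)ρ^K + Kρ^(K+1)] / [(1−ρ)(1−ρ^(K+1))]
Numerator: 0.1024·(1 − 8·0.0000001181 + 7·0.00000001209) = 0.102402
Denominator: (0.8976)·(1.000000) = 0.897598
L = 0.102402/0.897598 = 0.1141

Final: 0.1141


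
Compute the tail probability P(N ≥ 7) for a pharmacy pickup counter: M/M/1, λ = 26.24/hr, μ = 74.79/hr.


ρ = 26.24/74.79 = 0.3508
P(N ≥ n) = ρ^n = 0.3508^7 = 0.0006544

Final: 0.0006544


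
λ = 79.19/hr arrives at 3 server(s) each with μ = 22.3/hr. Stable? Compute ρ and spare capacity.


Total capacity cμ = 3·22.3 = 66.90/hr
ρ = λ/(cμ) = 79.19/66.90 = 1.1837
Stable ⇔ ρ < 1: NO
Spare capacity = cμ − λ = 66.90 − 79.19 = -12.29/hr

Final: ρ = 1.1837; unstable; margin = -12.29/hr


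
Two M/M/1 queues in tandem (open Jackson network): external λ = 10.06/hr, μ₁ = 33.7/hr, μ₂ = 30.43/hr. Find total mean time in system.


Each node sees arrival rate λ = 10.06/hr (tandem ⇒ throughput preserved).
W₁ = 1/(μ₁−λ) = 1/(33.7−10.06) = 0.04230 hr
W₂ = 1/(μ₂−λ) = 1/(30.43−10.06) = 0.04909 hr
W_total = W₁ + W₂ = 0.04230 + 0.04909 = 0.09139 hr

Final: 0.09139 hr


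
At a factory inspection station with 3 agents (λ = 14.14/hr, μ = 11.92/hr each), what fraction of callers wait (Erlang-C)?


a = λ/μ = 1.1862; ρ = a/3 = 0.3954
P₀ = 0.298509 (from M/M/c formula)
C(c,a) = [a^c/(c!(1−ρ))]·P₀ = [1.66924/(6·0.6046)]·0.298509
= 0.46016·0.298509 = 0.137362

Final: 0.137362


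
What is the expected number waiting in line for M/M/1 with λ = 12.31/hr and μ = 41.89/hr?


ρ = 12.31/41.89 = 0.2939
Lq = ρ²/(1−ρ) = 0.08636/0.7061 = 0.1223

Final: 0.1223


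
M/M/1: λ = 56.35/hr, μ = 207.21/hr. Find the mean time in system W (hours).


W = 1/(μ−λ) = 1/(207.21 − 56.35) = 1/150.86 = 0.006629 hr

Final: 0.006629 hr


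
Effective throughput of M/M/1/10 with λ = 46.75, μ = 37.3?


ρ = 1.2534; P_K = (1−ρ)ρ^10/(1−ρ^11) = 0.220533
λ_eff = λ(1 − P_K) = 46.75·(1 − 0.220533) = 46.75·0.779467 = 36.4401 /hr

Final: 36.4401 /hr


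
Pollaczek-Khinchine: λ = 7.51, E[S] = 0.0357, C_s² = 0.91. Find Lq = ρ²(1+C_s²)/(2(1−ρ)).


ρ = λ·E[S] = 7.51·0.0357 = 0.2681
Lq = ρ²(1+C_s²)/(2(1−ρ)) = 0.07188·(1+0.91)/(2·0.7319)
= 0.07188·1.9100/1.4638 = 0.09379

Final: 0.09379


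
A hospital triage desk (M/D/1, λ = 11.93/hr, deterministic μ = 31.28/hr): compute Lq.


ρ = 11.93/31.28 = 0.3814
M/D/1: Lq = ρ²/(2(1−ρ)) = 0.1455/(2·0.6186) = 0.11757

Final: 0.11757


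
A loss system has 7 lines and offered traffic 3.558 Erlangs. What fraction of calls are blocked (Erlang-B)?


B(c,a) = (a^c/c!) / Σ_{k=0}^{c} a^k/k!
a^7/7! = 1.432224
Σ terms (k=0..7): 1.00000 + 3.55800 + 6.32968 + 7.50700 + 6.67748 + 4.75169 + 2.81775 + 1.43222 = 34.073837
B = 1.432224/34.073837 = 0.042033

Final: 0.042033


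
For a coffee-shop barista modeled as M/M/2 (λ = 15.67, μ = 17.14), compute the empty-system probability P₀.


a = λ/μ = 15.67/17.14 = 0.9142; ρ = a/c = 0.4571
Σ_{k=0}^{1} a^k/k! (terms k=0..1) = 1.00000 + 0.91424 = 1.91424
Tail: a^2/(2!(1−ρ)) = 0.83583/(2·0.5429) = 0.76981
P₀ = 1/(1.91424 + 0.76981) = 1/2.68404 = 0.372573

Final: 0.372573


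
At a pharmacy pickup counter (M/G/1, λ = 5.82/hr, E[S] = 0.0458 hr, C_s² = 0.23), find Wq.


ρ = λ·E[S] = 5.82·0.0458 = 0.2666
E[S²] = E[S]²(1+C_s²) = 0.0458²·(1+0.23) = 0.002580
Wq = λ·E[S²]/(2(1−ρ)) = 5.82·0.002580/(2·0.7334) = 0.01024 hr

Final: 0.01024 hr


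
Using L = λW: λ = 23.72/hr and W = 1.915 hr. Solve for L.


L = λW = 23.72·1.915 = 45.4238

Final: 45.4238


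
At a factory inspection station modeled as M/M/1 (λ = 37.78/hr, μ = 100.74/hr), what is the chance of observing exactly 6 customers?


ρ = 37.78/100.74 = 0.3750
P_n = (1−ρ)·ρ^n = (1 − 0.3750)·0.3750^6 = 0.6250·0.002782 = 0.001739

Final: 0.001739


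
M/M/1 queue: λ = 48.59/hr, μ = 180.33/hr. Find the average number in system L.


ρ = λ/μ = 48.59/180.33 = 0.2695
L = ρ/(1−ρ) = 0.2695/(1 − 0.2695) = 0.2695/0.7305 = 0.3688

Final: 0.3688


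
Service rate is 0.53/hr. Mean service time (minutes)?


Mean service time = 1/μ = 1/0.53 hour = 1.88679 hour
In minutes: 1.88679 × 60 = 113.2075 min

Final: 113.2075 min


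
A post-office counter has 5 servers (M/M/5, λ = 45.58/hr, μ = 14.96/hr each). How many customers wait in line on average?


a = λ/μ = 3.0468; ρ = a/5 = 0.6094
P₀ = 0.044260
Lq = P₀·a^c·ρ / (c!·(1−ρ)²) = 0.044260·262.55098·0.6094/(120·0.15260)
= 0.38669

Final: 0.38669


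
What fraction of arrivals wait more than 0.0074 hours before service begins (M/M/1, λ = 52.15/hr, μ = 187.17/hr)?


ρ = 52.15/187.17 = 0.2786
P(Wq > t) = ρ·e^{−(μ−λ)t} = 0.2786·e^{−0.9991}
= 0.2786·0.368193 = 0.102587

Final: 0.102587


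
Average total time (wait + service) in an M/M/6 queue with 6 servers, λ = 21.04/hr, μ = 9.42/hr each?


a = 2.2335; ρ = 0.3723; P₀ = 0.106839
Lq = P₀·a^c·ρ/(c!(1−ρ)²) = 0.01740
Wq = Lq/λ = 0.01740/21.04 = 0.0008272 hr
W = Wq + 1/μ = 0.0008272 + 0.10616 = 0.10698 hr

Final: 0.10698 hr


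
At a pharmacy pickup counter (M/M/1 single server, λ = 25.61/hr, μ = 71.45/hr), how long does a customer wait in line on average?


ρ = 25.61/71.45 = 0.3584
Wq = ρ/(μ−λ) = 0.3584/(71.45 − 25.61) = 0.3584/45.84 = 0.007819 hr

Final: 0.007819 hr


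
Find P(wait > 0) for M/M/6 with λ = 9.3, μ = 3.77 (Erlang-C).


a = λ/μ = 2.4668; ρ = a/6 = 0.4111
P₀ = 0.084409 (from M/M/c formula)
C(c,a) = [a^c/(c!(1−ρ))]·P₀ = [225.34586/(720·0.5889)]·0.084409
= 0.53150·0.084409 = 0.044863

Final: 0.044863


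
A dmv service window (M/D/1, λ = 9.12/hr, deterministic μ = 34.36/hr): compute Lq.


ρ = 9.12/34.36 = 0.2654
M/D/1: Lq = ρ²/(2(1−ρ)) = 0.07045/(2·0.7346) = 0.04795

Final: 0.04795


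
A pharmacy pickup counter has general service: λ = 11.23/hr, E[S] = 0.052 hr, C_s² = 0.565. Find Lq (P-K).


ρ = λ·E[S] = 11.23·0.052 = 0.5840
Lq = ρ²(1+C_s²)/(2(1−ρ)) = 0.3410·(1+0.565)/(2·0.4160)
= 0.3410·1.5650/0.8321 = 0.64138

Final: 0.64138


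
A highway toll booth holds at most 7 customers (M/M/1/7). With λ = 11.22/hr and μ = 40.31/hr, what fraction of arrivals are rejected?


ρ = λ/μ = 11.22/40.31 = 0.2783
P_K = (1−ρ)ρ^K/(1−ρ^(K+1)) = (0.7217·0.0001294)/(1 − 0.00003603)
= 0.00009341/0.999964 = 0.00009341

Final: 0.00009341


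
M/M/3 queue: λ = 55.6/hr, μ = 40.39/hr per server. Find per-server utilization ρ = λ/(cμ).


ρ = λ/(cμ) = 55.6/(3·40.39) = 55.6/121.17 = 0.4589

Final: 0.4589


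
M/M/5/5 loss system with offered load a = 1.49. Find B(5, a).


B(c,a) = (a^c/c!) / Σ_{k=0}^{c} a^k/k!
a^5/5! = 0.061200
Σ terms (k=0..5): 1.00000 + 1.49000 + 1.11005 + 0.55132 + 0.20537 + 0.06120 = 4.417943
B = 0.061200/4.417943 = 0.013853

Final: 0.013853


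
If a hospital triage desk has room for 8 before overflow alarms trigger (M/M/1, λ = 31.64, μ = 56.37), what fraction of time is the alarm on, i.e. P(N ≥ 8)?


ρ = 31.64/56.37 = 0.5613
P(N ≥ n) = ρ^n = 0.5613^8 = 0.009852

Final: 0.009852


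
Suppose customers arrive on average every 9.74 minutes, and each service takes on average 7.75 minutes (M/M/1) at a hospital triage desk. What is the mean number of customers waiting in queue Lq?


λ = 60/9.74 = 6.1602 /hr
μ = 60/7.75 = 7.7419 /hr
ρ = λ/μ = 6.1602/7.7419 = 0.7957
Lq = ρ²/(1−ρ) = 0.6331/0.2043 = 3.0988

Final: 3.0988


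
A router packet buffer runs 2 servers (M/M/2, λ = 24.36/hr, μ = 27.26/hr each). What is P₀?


a = λ/μ = 24.36/27.26 = 0.8936; ρ = a/c = 0.4468
Σ_{k=0}^{1} a^k/k! (terms k=0..1) = 1.00000 + 0.89362 = 1.89362
Tail: a^2/(2!(1−ρ)) = 0.79855/(2·0.5532) = 0.72177
P₀ = 1/(1.89362 + 0.72177) = 1/2.61538 = 0.382353

Final: 0.382353


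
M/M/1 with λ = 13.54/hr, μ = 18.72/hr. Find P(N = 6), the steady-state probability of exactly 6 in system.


ρ = 13.54/18.72 = 0.7233
P_n = (1−ρ)·ρ^n = (1 − 0.7233)·0.7233^6 = 0.2767·0.143178 = 0.039619

Final: 0.039619


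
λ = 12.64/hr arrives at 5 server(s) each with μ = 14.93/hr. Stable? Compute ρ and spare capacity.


Total capacity cμ = 5·14.93 = 74.65/hr
ρ = λ/(cμ) = 12.64/74.65 = 0.1693
Stable ⇔ ρ < 1: YES
Spare capacity = cμ − λ = 74.65 − 12.64 = 62.01/hr

Final: ρ = 0.1693; stable; margin = 62.01/hr


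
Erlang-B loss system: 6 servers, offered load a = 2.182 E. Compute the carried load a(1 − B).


B(6,2.182) = 0.017033 (Erlang-B)
Carried load = a(1 − B) = 2.182·(1 − 0.017033) = 2.182·0.982967 = 2.1448 E

Final: 2.1448 Erlangs


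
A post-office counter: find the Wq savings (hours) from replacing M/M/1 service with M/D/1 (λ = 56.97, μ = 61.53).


ρ = 56.97/61.53 = 0.9259
Wq(M/M/1) = ρ/(μ−λ) = 0.9259/4.56 = 0.20305 hr
Wq(M/D/1) = ρ/(2(μ−λ)) = 0.10152 hr
Savings = 0.20305 − 0.10152 = 0.10152 hr

Final: 0.10152 hr


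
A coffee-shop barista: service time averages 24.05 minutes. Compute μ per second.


μ = 1/(service time) in consistent units.
1 second = 0.0166667 min, so μ = 0.0166667/24.05 = 0.0006930 per second

Final: 0.0006930 /sec


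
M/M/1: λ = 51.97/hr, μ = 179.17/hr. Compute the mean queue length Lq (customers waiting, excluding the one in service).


ρ = 51.97/179.17 = 0.2901
Lq = ρ²/(1−ρ) = 0.08413/0.7099 = 0.1185

Final: 0.1185


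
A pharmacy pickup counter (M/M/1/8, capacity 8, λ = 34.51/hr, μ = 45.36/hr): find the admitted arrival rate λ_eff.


ρ = 0.7608; P_K = (1−ρ)ρ^8/(1−ρ^9) = 0.029356
λ_eff = λ(1 − P_K) = 34.51·(1 − 0.029356) = 34.51·0.970644 = 33.4969 /hr

Final: 33.4969 /hr


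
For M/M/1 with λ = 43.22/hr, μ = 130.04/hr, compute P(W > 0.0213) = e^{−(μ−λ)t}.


W ~ Exponential(μ−λ) for M/M/1.
μ − λ = 130.04 − 43.22 = 86.8200
P(W > t) = e^{−(μ−λ)t} = e^{−1.8493} = 0.157353

Final: 0.157353


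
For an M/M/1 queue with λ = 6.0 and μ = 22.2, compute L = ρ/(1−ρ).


ρ = λ/μ = 6.0/22.2 = 0.2703
L = ρ/(1−ρ) = 0.2703/(1 − 0.2703) = 0.2703/0.7297 = 0.3704

Final: 0.3704


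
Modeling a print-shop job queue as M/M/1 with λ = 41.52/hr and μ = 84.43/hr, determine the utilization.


ρ = λ/μ = 41.52/84.43 = 0.4918

Final: 0.4918


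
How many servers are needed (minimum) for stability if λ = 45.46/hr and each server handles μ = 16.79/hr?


Stability requires cμ > λ ⇔ c > λ/μ.
λ/μ = 45.46/16.79 = 2.7076
Minimum integer c = ⌊2.7076⌋ + 1 = 3
Check: 3·16.79 = 50.37 > 45.46, while 2·16.79 = 33.58 ≤ 45.46

Final: 3 servers


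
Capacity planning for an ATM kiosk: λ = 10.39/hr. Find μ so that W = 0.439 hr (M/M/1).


W = 1/(μ−λ) ⇒ μ − λ = 1/W = 1/0.439 = 2.2779
μ = λ + 1/W = 10.39 + 2.2779 = 12.6679 per hr

Final: 12.6679 /hr


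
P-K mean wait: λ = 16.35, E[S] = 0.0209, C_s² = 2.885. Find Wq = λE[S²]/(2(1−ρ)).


ρ = λ·E[S] = 16.35·0.0209 = 0.3417
E[S²] = E[S]²(1+C_s²) = 0.0209²·(1+2.885) = 0.001697
Wq = λ·E[S²]/(2(1−ρ)) = 16.35·0.001697/(2·0.6583) = 0.02107 hr

Final: 0.02107 hr


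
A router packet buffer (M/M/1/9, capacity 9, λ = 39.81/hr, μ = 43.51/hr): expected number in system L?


ρ = 39.81/43.51 = 0.9150
L = ρ[1 − (K+1)ρ^K + Kρ^(K+1)] / [(1−ρ)(1−ρ^(K+1))]
Numerator: 0.9150·(1 − 10·0.449395 + 9·0.411179) = 0.189091
Denominator: (0.08504)·(0.588821) = 0.050072
L = 0.189091/0.050072 = 3.7764

Final: 3.7764


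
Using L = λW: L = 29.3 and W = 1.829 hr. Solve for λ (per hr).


λ = L/W = 29.3/1.829 = 16.0197 /hr

Final: 16.0197 /hr


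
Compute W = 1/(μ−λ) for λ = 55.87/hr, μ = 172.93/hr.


W = 1/(μ−λ) = 1/(172.93 − 55.87) = 1/117.06 = 0.008543 hr

Final: 0.008543 hr


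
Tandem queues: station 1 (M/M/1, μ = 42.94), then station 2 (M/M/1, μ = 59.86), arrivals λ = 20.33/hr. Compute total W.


Each node sees arrival rate λ = 20.33/hr (tandem ⇒ throughput preserved).
W₁ = 1/(μ₁−λ) = 1/(42.94−20.33) = 0.04423 hr
W₂ = 1/(μ₂−λ) = 1/(59.86−20.33) = 0.02530 hr
W_total = W₁ + W₂ = 0.04423 + 0.02530 = 0.06953 hr

Final: 0.06953 hr


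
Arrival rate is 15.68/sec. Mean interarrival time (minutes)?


Mean interarrival time = 1/λ = 1/15.68 second = 0.06378 second
In minutes: 0.06378 × 0.0166667 = 0.001063 min

Final: 0.001063 min


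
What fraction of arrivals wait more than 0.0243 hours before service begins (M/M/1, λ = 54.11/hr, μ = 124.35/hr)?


ρ = 54.11/124.35 = 0.4351
P(Wq > t) = ρ·e^{−(μ−λ)t} = 0.4351·e^{−1.7068}
= 0.4351·0.181440 = 0.078952

Final: 0.078952


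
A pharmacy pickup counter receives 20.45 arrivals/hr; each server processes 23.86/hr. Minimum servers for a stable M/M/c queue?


Stability requires cμ > λ ⇔ c > λ/μ.
λ/μ = 20.45/23.86 = 0.8571
Minimum integer c = ⌊0.8571⌋ + 1 = 1
Check: 1·23.86 = 23.86 > 20.45, while 0·23.86 = 0.00 ≤ 20.45

Final: 1 servers


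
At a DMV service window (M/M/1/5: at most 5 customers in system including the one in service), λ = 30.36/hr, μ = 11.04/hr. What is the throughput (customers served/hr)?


ρ = 2.7500; P_K = (1−ρ)ρ^5/(1−ρ^6) = 0.637838
λ_eff = λ(1 − P_K) = 30.36·(1 − 0.637838) = 30.36·0.362162 = 10.9952 /hr

Final: 10.9952 /hr


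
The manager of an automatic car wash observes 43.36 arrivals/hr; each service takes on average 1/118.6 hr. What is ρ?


ρ = λ/μ = 43.36/118.6 = 0.3656

Final: 0.3656


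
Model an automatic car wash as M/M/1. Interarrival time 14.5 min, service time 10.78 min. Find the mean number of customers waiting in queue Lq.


λ = 60/14.5 = 4.1379 /hr
μ = 60/10.78 = 5.5659 /hr
ρ = λ/μ = 4.1379/5.5659 = 0.7434
Lq = ρ²/(1−ρ) = 0.5527/0.2566 = 2.1544

Final: 2.1544


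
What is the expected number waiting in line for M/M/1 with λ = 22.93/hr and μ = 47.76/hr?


ρ = 22.93/47.76 = 0.4801
Lq = ρ²/(1−ρ) = 0.2305/0.5199 = 0.4434

Final: 0.4434


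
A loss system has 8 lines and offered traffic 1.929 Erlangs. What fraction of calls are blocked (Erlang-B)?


B(c,a) = (a^c/c!) / Σ_{k=0}^{c} a^k/k!
a^8/8! = 0.004755
Σ terms (k=0..8): 1.00000 + 1.92900 + 1.86052 + 1.19631 + 0.57692 + 0.22258 + 0.07156 + 0.01972 + 0.004755 = 6.881367
B = 0.004755/6.881367 = 0.0006910

Final: 0.0006910


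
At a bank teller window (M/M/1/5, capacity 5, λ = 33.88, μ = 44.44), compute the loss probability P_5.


ρ = λ/μ = 33.88/44.44 = 0.7624
P_K = (1−ρ)ρ^K/(1−ρ^(K+1)) = (0.2376·0.257541)/(1 − 0.196343)
= 0.061198/0.803657 = 0.076149

Final: 0.076149


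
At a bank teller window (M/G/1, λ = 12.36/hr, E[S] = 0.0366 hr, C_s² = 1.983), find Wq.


ρ = λ·E[S] = 12.36·0.0366 = 0.4524
E[S²] = E[S]²(1+C_s²) = 0.0366²·(1+1.983) = 0.003996
Wq = λ·E[S²]/(2(1−ρ)) = 12.36·0.003996/(2·0.5476) = 0.04509 hr

Final: 0.04509 hr


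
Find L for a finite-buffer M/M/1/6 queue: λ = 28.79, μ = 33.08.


ρ = 28.79/33.08 = 0.8703
L = ρ[1 − (K+1)ρ^K + Kρ^(K+1)] / [(1−ρ)(1−ρ^(K+1))]
Numerator: 0.8703·(1 − 7·0.434567 + 6·0.378210) = 0.197814
Denominator: (0.1297)·(0.621790) = 0.080637
L = 0.197814/0.080637 = 2.4531

Final: 2.4531


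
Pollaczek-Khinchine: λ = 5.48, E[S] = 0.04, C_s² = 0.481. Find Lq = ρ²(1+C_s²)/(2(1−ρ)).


ρ = λ·E[S] = 5.48·0.04 = 0.2192
Lq = ρ²(1+C_s²)/(2(1−ρ)) = 0.04805·(1+0.481)/(2·0.7808)
= 0.04805·1.4810/1.5616 = 0.04557

Final: 0.04557


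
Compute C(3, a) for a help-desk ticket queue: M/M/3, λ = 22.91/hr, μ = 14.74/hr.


a = λ/μ = 1.5543; ρ = a/3 = 0.5181
P₀ = 0.197600 (from M/M/c formula)
C(c,a) = [a^c/(c!(1−ρ))]·P₀ = [3.75477/(6·0.4819)]·0.197600
= 1.29857·0.197600 = 0.256598

Final: 0.256598


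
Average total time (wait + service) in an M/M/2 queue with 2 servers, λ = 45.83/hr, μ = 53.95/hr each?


a = 0.8495; ρ = 0.4247; P₀ = 0.403760
Lq = P₀·a^c·ρ/(c!(1−ρ)²) = 0.18699
Wq = Lq/λ = 0.18699/45.83 = 0.004080 hr
W = Wq + 1/μ = 0.004080 + 0.01854 = 0.02262 hr

Final: 0.02262 hr


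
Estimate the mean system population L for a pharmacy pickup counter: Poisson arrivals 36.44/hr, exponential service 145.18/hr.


ρ = λ/μ = 36.44/145.18 = 0.2510
L = ρ/(1−ρ) = 0.2510/(1 − 0.2510) = 0.2510/0.7490 = 0.3351

Final: 0.3351


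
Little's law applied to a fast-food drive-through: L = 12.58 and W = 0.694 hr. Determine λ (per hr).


λ = L/W = 12.58/0.694 = 18.1268 /hr

Final: 18.1268 /hr


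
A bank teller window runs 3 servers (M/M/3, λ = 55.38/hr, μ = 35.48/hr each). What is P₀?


a = λ/μ = 55.38/35.48 = 1.5609; ρ = a/c = 0.5203
Σ_{k=0}^{2} a^k/k! (terms k=0..2) = 1.00000 + 1.56088 + 1.21817 = 3.77905
Tail: a^3/(3!(1−ρ)) = 3.80284/(6·0.4797) = 1.32124
P₀ = 1/(3.77905 + 1.32124) = 1/5.10029 = 0.196067

Final: 0.196067


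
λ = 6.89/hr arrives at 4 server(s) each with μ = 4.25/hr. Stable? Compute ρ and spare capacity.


Total capacity cμ = 4·4.25 = 17.00/hr
ρ = λ/(cμ) = 6.89/17.00 = 0.4053
Stable ⇔ ρ < 1: YES
Spare capacity = cμ − λ = 17.00 − 6.89 = 10.11/hr

Final: ρ = 0.4053; stable; margin = 10.11/hr


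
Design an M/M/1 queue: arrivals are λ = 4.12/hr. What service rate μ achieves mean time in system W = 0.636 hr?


W = 1/(μ−λ) ⇒ μ − λ = 1/W = 1/0.636 = 1.5723
μ = λ + 1/W = 4.12 + 1.5723 = 5.6923 per hr

Final: 5.6923 /hr


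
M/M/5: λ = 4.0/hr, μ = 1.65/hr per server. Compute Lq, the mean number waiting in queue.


a = λ/μ = 2.4242; ρ = a/5 = 0.4848
P₀ = 0.086724
Lq = P₀·a^c·ρ / (c!·(1−ρ)²) = 0.086724·83.72984·0.4848/(120·0.26538)
= 0.11055

Final: 0.11055


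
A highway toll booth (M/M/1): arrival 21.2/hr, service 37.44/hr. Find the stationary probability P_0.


ρ = 21.2/37.44 = 0.5662
P_n = (1−ρ)·ρ^n = (1 − 0.5662)·0.5662^0 = 0.4338·1.000000 = 0.433761

Final: 0.433761


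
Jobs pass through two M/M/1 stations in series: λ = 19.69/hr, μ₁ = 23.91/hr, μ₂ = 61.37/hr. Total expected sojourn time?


Each node sees arrival rate λ = 19.69/hr (tandem ⇒ throughput preserved).
W₁ = 1/(μ₁−λ) = 1/(23.91−19.69) = 0.23697 hr
W₂ = 1/(μ₂−λ) = 1/(61.37−19.69) = 0.02399 hr
W_total = W₁ + W₂ = 0.23697 + 0.02399 = 0.26096 hr

Final: 0.26096 hr


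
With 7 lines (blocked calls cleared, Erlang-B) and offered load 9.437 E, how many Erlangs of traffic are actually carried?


B(7,9.437) = 0.383037 (Erlang-B)
Carried load = a(1 − B) = 9.437·(1 − 0.383037) = 9.437·0.616963 = 5.8223 E

Final: 5.8223 Erlangs


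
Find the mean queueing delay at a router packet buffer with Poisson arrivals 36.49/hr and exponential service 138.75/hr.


ρ = 36.49/138.75 = 0.2630
Wq = ρ/(μ−λ) = 0.2630/(138.75 − 36.49) = 0.2630/102.26 = 0.002572 hr

Final: 0.002572 hr


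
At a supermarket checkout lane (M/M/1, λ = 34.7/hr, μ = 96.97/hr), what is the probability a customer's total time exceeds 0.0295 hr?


W ~ Exponential(μ−λ) for M/M/1.
μ − λ = 96.97 − 34.7 = 62.2700
P(W > t) = e^{−(μ−λ)t} = e^{−1.8370} = 0.159300

Final: 0.159300


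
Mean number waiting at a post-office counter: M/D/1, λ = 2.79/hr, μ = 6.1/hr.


ρ = 2.79/6.1 = 0.4574
M/D/1: Lq = ρ²/(2(1−ρ)) = 0.2092/(2·0.5426) = 0.19276

Final: 0.19276


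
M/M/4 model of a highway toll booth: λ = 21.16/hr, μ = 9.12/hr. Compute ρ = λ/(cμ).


ρ = λ/(cμ) = 21.16/(4·9.12) = 21.16/36.48 = 0.5800

Final: 0.5800


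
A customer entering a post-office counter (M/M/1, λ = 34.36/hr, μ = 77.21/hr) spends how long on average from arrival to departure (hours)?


W = 1/(μ−λ) = 1/(77.21 − 34.36) = 1/42.85 = 0.02334 hr

Final: 0.02334 hr


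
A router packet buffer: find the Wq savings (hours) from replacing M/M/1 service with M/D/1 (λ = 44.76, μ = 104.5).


ρ = 44.76/104.5 = 0.4283
Wq(M/M/1) = ρ/(μ−λ) = 0.4283/59.74 = 0.007170 hr
Wq(M/D/1) = ρ/(2(μ−λ)) = 0.003585 hr
Savings = 0.007170 − 0.003585 = 0.003585 hr

Final: 0.003585 hr


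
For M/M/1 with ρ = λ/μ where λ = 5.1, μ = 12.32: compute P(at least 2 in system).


ρ = 5.1/12.32 = 0.4140
P(N ≥ n) = ρ^n = 0.4140^2 = 0.171364

Final: 0.171364


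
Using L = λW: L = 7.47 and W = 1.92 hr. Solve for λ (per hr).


λ = L/W = 7.47/1.92 = 3.8906 /hr

Final: 3.8906 /hr


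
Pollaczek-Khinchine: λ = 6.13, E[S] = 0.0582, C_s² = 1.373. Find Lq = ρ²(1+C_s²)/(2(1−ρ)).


ρ = λ·E[S] = 6.13·0.0582 = 0.3568
Lq = ρ²(1+C_s²)/(2(1−ρ)) = 0.1273·(1+1.373)/(2·0.6432)
= 0.1273·2.3730/1.2865 = 0.23478

Final: 0.23478


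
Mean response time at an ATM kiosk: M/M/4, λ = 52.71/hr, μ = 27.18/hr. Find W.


a = 1.9393; ρ = 0.4848; P₀ = 0.139290
Lq = P₀·a^c·ρ/(c!(1−ρ)²) = 0.14995
Wq = Lq/λ = 0.14995/52.71 = 0.002845 hr
W = Wq + 1/μ = 0.002845 + 0.03679 = 0.03964 hr

Final: 0.03964 hr


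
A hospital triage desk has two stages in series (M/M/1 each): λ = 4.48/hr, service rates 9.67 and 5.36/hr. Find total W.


Each node sees arrival rate λ = 4.48/hr (tandem ⇒ throughput preserved).
W₁ = 1/(μ₁−λ) = 1/(9.67−4.48) = 0.19268 hr
W₂ = 1/(μ₂−λ) = 1/(5.36−4.48) = 1.13636 hr
W_total = W₁ + W₂ = 0.19268 + 1.13636 = 1.32904 hr

Final: 1.32904 hr


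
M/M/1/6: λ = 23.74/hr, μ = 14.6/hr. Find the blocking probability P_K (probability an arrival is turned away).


ρ = λ/μ = 23.74/14.6 = 1.6260
P_K = (1−ρ)ρ^K/(1−ρ^(K+1)) = (-0.6260·18.482774)/(1 − 30.053497)
= -11.570723/-29.053497 = 0.398256

Final: 0.398256


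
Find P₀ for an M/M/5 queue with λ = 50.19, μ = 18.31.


a = λ/μ = 50.19/18.31 = 2.7411; ρ = a/c = 0.5482
Σ_{k=0}^{4} a^k/k! (terms k=0..4) = 1.00000 + 2.74113 + 3.75688 + 3.43270 + 2.35236 = 13.28307
Tail: a^5/(5!(1−ρ)) = 154.75485/(120·0.4518) = 2.85457
P₀ = 1/(13.28307 + 2.85457) = 1/16.13764 = 0.061967

Final: 0.061967


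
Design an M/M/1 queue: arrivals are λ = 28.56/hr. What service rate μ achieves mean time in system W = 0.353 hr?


W = 1/(μ−λ) ⇒ μ − λ = 1/W = 1/0.353 = 2.8329
μ = λ + 1/W = 28.56 + 2.8329 = 31.3929 per hr

Final: 31.3929 /hr


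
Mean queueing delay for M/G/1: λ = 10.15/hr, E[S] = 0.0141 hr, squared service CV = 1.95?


ρ = λ·E[S] = 10.15·0.0141 = 0.1431
E[S²] = E[S]²(1+C_s²) = 0.0141²·(1+1.95) = 0.0005865
Wq = λ·E[S²]/(2(1−ρ)) = 10.15·0.0005865/(2·0.8569) = 0.003474 hr

Final: 0.003474 hr


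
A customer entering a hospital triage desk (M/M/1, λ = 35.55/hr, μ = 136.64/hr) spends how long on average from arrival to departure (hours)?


W = 1/(μ−λ) = 1/(136.64 − 35.55) = 1/101.09 = 0.009892 hr

Final: 0.009892 hr


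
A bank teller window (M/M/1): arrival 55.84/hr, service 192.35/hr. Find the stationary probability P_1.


ρ = 55.84/192.35 = 0.2903
P_n = (1−ρ)·ρ^n = (1 − 0.2903)·0.2903^1 = 0.7097·0.290304 = 0.206028

Final: 0.206028


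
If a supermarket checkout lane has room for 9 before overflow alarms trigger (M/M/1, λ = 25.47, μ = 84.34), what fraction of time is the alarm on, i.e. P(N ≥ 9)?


ρ = 25.47/84.34 = 0.3020
P(N ≥ n) = ρ^n = 0.3020^9 = 0.00002089

Final: 0.00002089


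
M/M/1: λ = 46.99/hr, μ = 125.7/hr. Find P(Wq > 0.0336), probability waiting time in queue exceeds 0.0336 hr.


ρ = 46.99/125.7 = 0.3738
P(Wq > t) = ρ·e^{−(μ−λ)t} = 0.3738·e^{−2.6447}
= 0.3738·0.071030 = 0.026553

Final: 0.026553


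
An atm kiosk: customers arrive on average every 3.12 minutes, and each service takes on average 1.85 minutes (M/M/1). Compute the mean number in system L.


λ = 60/3.12 = 19.2308 /hr
μ = 60/1.85 = 32.4324 /hr
ρ = λ/μ = 19.2308/32.4324 = 0.5929
L = ρ/(1−ρ) = 0.5929/0.4071 = 1.4567

Final: 1.4567


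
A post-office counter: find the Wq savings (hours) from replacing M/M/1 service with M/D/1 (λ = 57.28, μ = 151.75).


ρ = 57.28/151.75 = 0.3775
Wq(M/M/1) = ρ/(μ−λ) = 0.3775/94.47 = 0.003996 hr
Wq(M/D/1) = ρ/(2(μ−λ)) = 0.001998 hr
Savings = 0.003996 − 0.001998 = 0.001998 hr

Final: 0.001998 hr


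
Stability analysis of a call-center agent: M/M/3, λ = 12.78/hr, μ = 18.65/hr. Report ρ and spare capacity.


Total capacity cμ = 3·18.65 = 55.95/hr
ρ = λ/(cμ) = 12.78/55.95 = 0.2284
Stable ⇔ ρ < 1: YES
Spare capacity = cμ − λ = 55.95 − 12.78 = 43.17/hr

Final: ρ = 0.2284; stable; margin = 43.17/hr


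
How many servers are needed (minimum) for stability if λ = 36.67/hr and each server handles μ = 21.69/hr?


Stability requires cμ > λ ⇔ c > λ/μ.
λ/μ = 36.67/21.69 = 1.6906
Minimum integer c = ⌊1.6906⌋ + 1 = 2
Check: 2·21.69 = 43.38 > 36.67, while 1·21.69 = 21.69 ≤ 36.67

Final: 2 servers


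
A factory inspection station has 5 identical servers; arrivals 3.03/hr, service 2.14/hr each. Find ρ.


ρ = λ/(cμ) = 3.03/(5·2.14) = 3.03/10.70 = 0.2832

Final: 0.2832


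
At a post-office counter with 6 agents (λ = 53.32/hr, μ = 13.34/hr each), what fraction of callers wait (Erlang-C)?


a = λ/μ = 3.9970; ρ = a/6 = 0.6662
P₀ = 0.016742 (from M/M/c formula)
C(c,a) = [a^c/(c!(1−ρ))]·P₀ = [4077.61170/(720·0.3338)]·0.016742
= 16.96461·0.016742 = 0.284029

Final: 0.284029


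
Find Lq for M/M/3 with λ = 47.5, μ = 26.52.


a = λ/μ = 1.7911; ρ = a/3 = 0.5970
P₀ = 0.147675
Lq = P₀·a^c·ρ / (c!·(1−ρ)²) = 0.147675·5.74593·0.5970/(6·0.16238)
= 0.51997

Final: 0.51997


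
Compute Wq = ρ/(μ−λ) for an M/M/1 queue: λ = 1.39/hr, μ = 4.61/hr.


ρ = 1.39/4.61 = 0.3015
Wq = ρ/(μ−λ) = 0.3015/(4.61 − 1.39) = 0.3015/3.22 = 0.09364 hr

Final: 0.09364 hr


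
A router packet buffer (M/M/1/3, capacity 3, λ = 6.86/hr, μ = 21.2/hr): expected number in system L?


ρ = 6.86/21.2 = 0.3236
L = ρ[1 − (K+1)ρ^K + Kρ^(K+1)] / [(1−ρ)(1−ρ^(K+1))]
Numerator: 0.3236·(1 − 4·0.033882 + 3·0.010964) = 0.290373
Denominator: (0.6764)·(0.989036) = 0.668999
L = 0.290373/0.668999 = 0.4340

Final: 0.4340


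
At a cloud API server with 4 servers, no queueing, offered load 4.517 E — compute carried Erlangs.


B(4,4.517) = 0.358199 (Erlang-B)
Carried load = a(1 − B) = 4.517·(1 − 0.358199) = 4.517·0.641801 = 2.8990 E

Final: 2.8990 Erlangs


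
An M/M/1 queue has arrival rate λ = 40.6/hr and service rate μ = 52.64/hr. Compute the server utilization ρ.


ρ = λ/μ = 40.6/52.64 = 0.7713

Final: 0.7713


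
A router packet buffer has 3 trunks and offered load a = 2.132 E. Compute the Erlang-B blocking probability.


B(c,a) = (a^c/c!) / Σ_{k=0}^{c} a^k/k!
a^3/3! = 1.615141
Σ terms (k=0..3): 1.00000 + 2.13200 + 2.27271 + 1.61514 = 7.019853
B = 1.615141/7.019853 = 0.230082

Final: 0.230082


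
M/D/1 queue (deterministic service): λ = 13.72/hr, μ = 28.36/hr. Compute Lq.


ρ = 13.72/28.36 = 0.4838
M/D/1: Lq = ρ²/(2(1−ρ)) = 0.2340/(2·0.5162) = 0.22669

Final: 0.22669


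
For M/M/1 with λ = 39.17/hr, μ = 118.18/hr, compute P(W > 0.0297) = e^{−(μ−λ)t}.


W ~ Exponential(μ−λ) for M/M/1.
μ − λ = 118.18 − 39.17 = 79.0100
P(W > t) = e^{−(μ−λ)t} = e^{−2.3466} = 0.095694

Final: 0.095694


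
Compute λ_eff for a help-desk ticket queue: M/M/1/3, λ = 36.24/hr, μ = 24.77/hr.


ρ = 1.4631; P_K = (1−ρ)ρ^3/(1−ρ^4) = 0.404862
λ_eff = λ(1 − P_K) = 36.24·(1 − 0.404862) = 36.24·0.595138 = 21.5678 /hr

Final: 21.5678 /hr


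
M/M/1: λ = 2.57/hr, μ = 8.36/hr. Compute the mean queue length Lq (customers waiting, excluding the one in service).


ρ = 2.57/8.36 = 0.3074
Lq = ρ²/(1−ρ) = 0.09450/0.6926 = 0.1365

Final: 0.1365


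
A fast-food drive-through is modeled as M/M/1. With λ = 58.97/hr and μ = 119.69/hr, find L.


ρ = λ/μ = 58.97/119.69 = 0.4927
L = ρ/(1−ρ) = 0.4927/(1 − 0.4927) = 0.4927/0.5073 = 0.9712

Final: 0.9712


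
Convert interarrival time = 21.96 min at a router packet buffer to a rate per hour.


λ = 1/(interarrival time) in consistent units.
1 hour = 60 min, so λ = 60/21.96 = 2.7322 per hour

Final: 2.7322 /hr


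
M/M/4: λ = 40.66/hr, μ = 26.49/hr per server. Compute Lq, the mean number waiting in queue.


a = λ/μ = 1.5349; ρ = a/4 = 0.3837
P₀ = 0.213179
Lq = P₀·a^c·ρ / (c!·(1−ρ)²) = 0.213179·5.55062·0.3837/(24·0.37979)
= 0.04981

Final: 0.04981


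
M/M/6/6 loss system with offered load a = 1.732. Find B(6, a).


B(c,a) = (a^c/c!) / Σ_{k=0}^{c} a^k/k!
a^6/6! = 0.037493
Σ terms (k=0..6): 1.00000 + 1.73200 + 1.49991 + 0.86595 + 0.37496 + 0.12988 + 0.03749 = 5.640195
B = 0.037493/5.640195 = 0.006648

Final: 0.006648


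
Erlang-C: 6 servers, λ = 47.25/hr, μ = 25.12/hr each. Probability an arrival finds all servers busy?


a = λ/μ = 1.8810; ρ = a/6 = 0.3135
P₀ = 0.152287 (from M/M/c formula)
C(c,a) = [a^c/(c!(1−ρ))]·P₀ = [44.28871/(720·0.6865)]·0.152287
= 0.08960·0.152287 = 0.013645

Final: 0.013645


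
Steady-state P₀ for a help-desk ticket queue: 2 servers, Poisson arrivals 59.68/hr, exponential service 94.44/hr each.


a = λ/μ = 59.68/94.44 = 0.6319; ρ = a/c = 0.3160
Σ_{k=0}^{1} a^k/k! (terms k=0..1) = 1.00000 + 0.63194 = 1.63194
Tail: a^2/(2!(1−ρ)) = 0.39934/(2·0.6840) = 0.29190
P₀ = 1/(1.63194 + 0.29190) = 1/1.92384 = 0.519794

Final: 0.519794


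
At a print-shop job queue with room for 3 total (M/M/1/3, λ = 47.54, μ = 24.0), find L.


ρ = 47.54/24.0 = 1.9808
L = ρ[1 − (K+1)ρ^K + Kρ^(K+1)] / [(1−ρ)(1−ρ^(K+1))]
Numerator: 1.9808·(1 − 4·7.772197 + 3·15.395427) = 31.886451
Denominator: (-0.9808)·(-14.395427) = 14.119515
L = 31.886451/14.119515 = 2.2583

Final: 2.2583


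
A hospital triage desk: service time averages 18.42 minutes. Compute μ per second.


μ = 1/(service time) in consistent units.
1 second = 0.0166667 min, so μ = 0.0166667/18.42 = 0.0009048 per second

Final: 0.0009048 /sec


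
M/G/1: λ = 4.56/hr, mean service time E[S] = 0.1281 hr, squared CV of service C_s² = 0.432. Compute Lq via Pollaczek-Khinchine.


ρ = λ·E[S] = 4.56·0.1281 = 0.5841
Lq = ρ²(1+C_s²)/(2(1−ρ)) = 0.3412·(1+0.432)/(2·0.4159)
= 0.3412·1.4320/0.8317 = 0.58748

Final: 0.58748


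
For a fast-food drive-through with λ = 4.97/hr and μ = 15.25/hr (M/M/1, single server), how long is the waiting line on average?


ρ = 4.97/15.25 = 0.3259
Lq = ρ²/(1−ρ) = 0.1062/0.6741 = 0.1576

Final: 0.1576


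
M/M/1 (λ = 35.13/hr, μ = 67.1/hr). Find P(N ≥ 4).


ρ = 35.13/67.1 = 0.5235
P(N ≥ n) = ρ^n = 0.5235^4 = 0.075132

Final: 0.075132


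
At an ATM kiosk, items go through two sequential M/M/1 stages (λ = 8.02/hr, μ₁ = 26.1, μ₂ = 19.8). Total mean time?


Each node sees arrival rate λ = 8.02/hr (tandem ⇒ throughput preserved).
W₁ = 1/(μ₁−λ) = 1/(26.1−8.02) = 0.05531 hr
W₂ = 1/(μ₂−λ) = 1/(19.8−8.02) = 0.08489 hr
W_total = W₁ + W₂ = 0.05531 + 0.08489 = 0.14020 hr

Final: 0.14020 hr


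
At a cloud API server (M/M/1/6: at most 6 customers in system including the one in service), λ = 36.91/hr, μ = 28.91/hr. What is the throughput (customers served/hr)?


ρ = 1.2767; P_K = (1−ρ)ρ^6/(1−ρ^7) = 0.264597
λ_eff = λ(1 − P_K) = 36.91·(1 − 0.264597) = 36.91·0.735403 = 27.1437 /hr

Final: 27.1437 /hr


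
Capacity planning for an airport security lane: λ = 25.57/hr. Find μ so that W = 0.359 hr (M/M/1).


W = 1/(μ−λ) ⇒ μ − λ = 1/W = 1/0.359 = 2.7855
μ = λ + 1/W = 25.57 + 2.7855 = 28.3555 per hr

Final: 28.3555 /hr


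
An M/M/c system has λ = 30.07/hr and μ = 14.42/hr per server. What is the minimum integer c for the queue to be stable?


Stability requires cμ > λ ⇔ c > λ/μ.
λ/μ = 30.07/14.42 = 2.0853
Minimum integer c = ⌊2.0853⌋ + 1 = 3
Check: 3·14.42 = 43.26 > 30.07, while 2·14.42 = 28.84 ≤ 30.07

Final: 3 servers


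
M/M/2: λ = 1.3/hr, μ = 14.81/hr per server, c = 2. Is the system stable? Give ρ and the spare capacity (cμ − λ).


Total capacity cμ = 2·14.81 = 29.62/hr
ρ = λ/(cμ) = 1.3/29.62 = 0.04389
Stable ⇔ ρ < 1: YES
Spare capacity = cμ − λ = 29.62 − 1.3 = 28.32/hr

Final: ρ = 0.04389; stable; margin = 28.32/hr


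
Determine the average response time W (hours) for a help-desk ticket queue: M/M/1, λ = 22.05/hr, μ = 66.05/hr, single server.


W = 1/(μ−λ) = 1/(66.05 − 22.05) = 1/44.00 = 0.02273 hr

Final: 0.02273 hr


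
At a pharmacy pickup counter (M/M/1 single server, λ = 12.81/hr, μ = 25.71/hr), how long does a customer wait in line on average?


ρ = 12.81/25.71 = 0.4982
Wq = ρ/(μ−λ) = 0.4982/(25.71 − 12.81) = 0.4982/12.90 = 0.03862 hr

Final: 0.03862 hr


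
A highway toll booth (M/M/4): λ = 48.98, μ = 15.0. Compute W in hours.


a = 3.2653; ρ = 0.8163; P₀ = 0.024278
Lq = P₀·a^c·ρ/(c!(1−ρ)²) = 2.78299
Wq = Lq/λ = 2.78299/48.98 = 0.05682 hr
W = Wq + 1/μ = 0.05682 + 0.06667 = 0.12349 hr

Final: 0.12349 hr


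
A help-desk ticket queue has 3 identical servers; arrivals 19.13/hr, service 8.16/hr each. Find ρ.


ρ = λ/(cμ) = 19.13/(3·8.16) = 19.13/24.48 = 0.7815

Final: 0.7815


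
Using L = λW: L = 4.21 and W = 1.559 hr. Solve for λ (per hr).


λ = L/W = 4.21/1.559 = 2.7004 /hr

Final: 2.7004 /hr


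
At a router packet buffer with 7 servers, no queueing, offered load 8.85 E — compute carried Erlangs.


B(7,8.85) = 0.353958 (Erlang-B)
Carried load = a(1 − B) = 8.85·(1 − 0.353958) = 8.85·0.646042 = 5.7175 E

Final: 5.7175 Erlangs


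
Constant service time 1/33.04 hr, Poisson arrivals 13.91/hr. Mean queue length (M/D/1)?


ρ = 13.91/33.04 = 0.4210
M/D/1: Lq = ρ²/(2(1−ρ)) = 0.1772/(2·0.5790) = 0.15306

Final: 0.15306


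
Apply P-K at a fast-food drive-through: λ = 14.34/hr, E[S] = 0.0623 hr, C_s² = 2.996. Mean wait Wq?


ρ = λ·E[S] = 14.34·0.0623 = 0.8934
E[S²] = E[S]²(1+C_s²) = 0.0623²·(1+2.996) = 0.015510
Wq = λ·E[S²]/(2(1−ρ)) = 14.34·0.015510/(2·0.1066) = 1.04301 hr

Final: 1.04301 hr


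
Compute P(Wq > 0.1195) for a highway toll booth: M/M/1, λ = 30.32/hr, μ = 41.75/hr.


ρ = 30.32/41.75 = 0.7262
P(Wq > t) = ρ·e^{−(μ−λ)t} = 0.7262·e^{−1.3659}
= 0.7262·0.255155 = 0.185300

Final: 0.185300


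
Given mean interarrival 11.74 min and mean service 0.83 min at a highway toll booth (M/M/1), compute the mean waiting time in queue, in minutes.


λ = 60/11.74 = 5.1107 /hr
μ = 60/0.83 = 72.2892 /hr
ρ = λ/μ = 5.1107/72.2892 = 0.07070
Wq = ρ/(μ−λ) = 0.07070/(72.2892−5.1107) = 0.001052 hr
In minutes: 0.001052·60 = 0.06314 min

Final: 0.06314 min


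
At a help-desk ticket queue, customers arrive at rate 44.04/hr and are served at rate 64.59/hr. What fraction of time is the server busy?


ρ = λ/μ = 44.04/64.59 = 0.6818

Final: 0.6818


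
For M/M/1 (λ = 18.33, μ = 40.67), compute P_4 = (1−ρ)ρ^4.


ρ = 18.33/40.67 = 0.4507
P_n = (1−ρ)·ρ^n = (1 − 0.4507)·0.4507^4 = 0.5493·0.041262 = 0.022665

Final: 0.022665


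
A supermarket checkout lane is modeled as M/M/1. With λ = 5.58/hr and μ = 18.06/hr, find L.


ρ = λ/μ = 5.58/18.06 = 0.3090
L = ρ/(1−ρ) = 0.3090/(1 − 0.3090) = 0.3090/0.6910 = 0.4471

Final: 0.4471


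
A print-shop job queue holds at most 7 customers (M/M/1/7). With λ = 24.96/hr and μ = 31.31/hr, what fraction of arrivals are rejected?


ρ = λ/μ = 24.96/31.31 = 0.7972
P_K = (1−ρ)ρ^K/(1−ρ^(K+1)) = (0.2028·0.204612)/(1 − 0.163114)
= 0.041497/0.836886 = 0.049586

Final: 0.049586


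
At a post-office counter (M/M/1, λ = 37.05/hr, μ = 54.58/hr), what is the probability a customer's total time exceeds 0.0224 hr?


W ~ Exponential(μ−λ) for M/M/1.
μ − λ = 54.58 − 37.05 = 17.5300
P(W > t) = e^{−(μ−λ)t} = e^{−0.3927} = 0.675250

Final: 0.675250


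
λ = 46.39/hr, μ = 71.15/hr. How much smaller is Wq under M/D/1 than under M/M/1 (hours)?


ρ = 46.39/71.15 = 0.6520
Wq(M/M/1) = ρ/(μ−λ) = 0.6520/24.76 = 0.02633 hr
Wq(M/D/1) = ρ/(2(μ−λ)) = 0.01317 hr
Savings = 0.02633 − 0.01317 = 0.01317 hr

Final: 0.01317 hr


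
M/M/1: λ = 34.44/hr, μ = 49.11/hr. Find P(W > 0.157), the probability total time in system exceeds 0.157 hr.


W ~ Exponential(μ−λ) for M/M/1.
μ − λ = 49.11 − 34.44 = 14.6700
P(W > t) = e^{−(μ−λ)t} = e^{−2.3032} = 0.099940

Final: 0.099940


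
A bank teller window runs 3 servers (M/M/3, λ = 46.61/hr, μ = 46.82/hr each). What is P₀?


a = λ/μ = 46.61/46.82 = 0.9955; ρ = a/c = 0.3318
Σ_{k=0}^{2} a^k/k! (terms k=0..2) = 1.00000 + 0.99551 + 0.49552 = 2.49104
Tail: a^3/(3!(1−ρ)) = 0.98660/(6·0.6682) = 0.24610
P₀ = 1/(2.49104 + 0.24610) = 1/2.73714 = 0.365345

Final: 0.365345


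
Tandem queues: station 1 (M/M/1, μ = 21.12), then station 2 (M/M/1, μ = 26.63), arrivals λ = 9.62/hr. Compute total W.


Each node sees arrival rate λ = 9.62/hr (tandem ⇒ throughput preserved).
W₁ = 1/(μ₁−λ) = 1/(21.12−9.62) = 0.08696 hr
W₂ = 1/(μ₂−λ) = 1/(26.63−9.62) = 0.05879 hr
W_total = W₁ + W₂ = 0.08696 + 0.05879 = 0.14575 hr

Final: 0.14575 hr


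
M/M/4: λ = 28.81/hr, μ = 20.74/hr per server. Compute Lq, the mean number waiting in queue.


a = λ/μ = 1.3891; ρ = a/4 = 0.3473
P₀ = 0.247627
Lq = P₀·a^c·ρ / (c!·(1−ρ)²) = 0.247627·3.72339·0.3473/(24·0.42605)
= 0.03131

Final: 0.03131


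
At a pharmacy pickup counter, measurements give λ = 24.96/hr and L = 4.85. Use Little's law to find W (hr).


W = L/λ = 4.85/24.96 = 0.1943 hr

Final: 0.1943 hr


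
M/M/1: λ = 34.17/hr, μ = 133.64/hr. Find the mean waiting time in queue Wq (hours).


ρ = 34.17/133.64 = 0.2557
Wq = ρ/(μ−λ) = 0.2557/(133.64 − 34.17) = 0.2557/99.47 = 0.002570 hr

Final: 0.002570 hr


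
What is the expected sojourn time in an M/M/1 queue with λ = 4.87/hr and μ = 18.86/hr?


W = 1/(μ−λ) = 1/(18.86 − 4.87) = 1/13.99 = 0.07148 hr

Final: 0.07148 hr


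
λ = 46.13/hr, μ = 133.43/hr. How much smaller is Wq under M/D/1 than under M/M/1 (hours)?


ρ = 46.13/133.43 = 0.3457
Wq(M/M/1) = ρ/(μ−λ) = 0.3457/87.30 = 0.003960 hr
Wq(M/D/1) = ρ/(2(μ−λ)) = 0.001980 hr
Savings = 0.003960 − 0.001980 = 0.001980 hr

Final: 0.001980 hr
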